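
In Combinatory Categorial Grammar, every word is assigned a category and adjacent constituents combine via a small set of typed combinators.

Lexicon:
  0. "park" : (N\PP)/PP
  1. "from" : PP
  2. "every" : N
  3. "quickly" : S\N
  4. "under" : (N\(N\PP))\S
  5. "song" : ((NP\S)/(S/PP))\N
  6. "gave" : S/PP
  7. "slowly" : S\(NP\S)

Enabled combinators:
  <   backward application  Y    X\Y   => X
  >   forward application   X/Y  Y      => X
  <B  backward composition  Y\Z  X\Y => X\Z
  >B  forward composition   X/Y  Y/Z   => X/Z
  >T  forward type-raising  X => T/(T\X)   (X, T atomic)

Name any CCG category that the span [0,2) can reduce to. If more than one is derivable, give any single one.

N\PP

[0,8] S   <
  [0,7] NP\S   >
    [0,6] (NP\S)/(S/PP)   <
      [0,5] N   <
        [0,2] N\PP   >
          [0,1] "park" : (N\PP)/PP
          [1,2] "from" : PP
        [2,5] N\(N\PP)   <
          [2,4] S   >
            [2,3] S/(S\N)   >T
              [2,3] "every" : N
            [3,4] "quickly" : S\N
          [4,5] "under" : (N\(N\PP))\S
      [5,6] "song" : ((NP\S)/(S/PP))\N
    [6,7] "gave" : S/PP
  [7,8] "slowly" : S\(NP\S)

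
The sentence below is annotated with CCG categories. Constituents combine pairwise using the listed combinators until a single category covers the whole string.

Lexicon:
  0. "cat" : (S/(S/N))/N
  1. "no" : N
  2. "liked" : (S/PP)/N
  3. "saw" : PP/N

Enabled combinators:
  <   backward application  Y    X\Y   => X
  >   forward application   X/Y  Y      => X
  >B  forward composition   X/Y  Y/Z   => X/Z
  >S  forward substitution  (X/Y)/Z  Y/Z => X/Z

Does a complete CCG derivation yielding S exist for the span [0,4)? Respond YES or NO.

YES

[0,4] S   >
  [0,2] S/(S/N)   >
    [0,1] "cat" : (S/(S/N))/N
    [1,2] "no" : N
  [2,4] S/N   >S
    [2,3] "liked" : (S/PP)/N
    [3,4] "saw" : PP/N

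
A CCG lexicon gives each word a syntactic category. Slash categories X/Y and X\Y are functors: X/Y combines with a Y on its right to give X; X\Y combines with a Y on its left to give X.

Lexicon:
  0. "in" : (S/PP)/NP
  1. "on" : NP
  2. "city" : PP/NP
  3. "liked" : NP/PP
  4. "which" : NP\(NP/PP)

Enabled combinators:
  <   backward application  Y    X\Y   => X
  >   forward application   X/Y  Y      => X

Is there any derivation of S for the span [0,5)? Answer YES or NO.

[0,5] S   >
  [0,2] S/PP   >
    [0,1] "in" : (S/PP)/NP
    [1,2] "on" : NP
  [2,5] PP   >
    [2,3] "city" : PP/NP
    [3,5] NP   <
      [3,4] "liked" : NP/PP
      [4,5] "which" : NP\(NP/PP)

YES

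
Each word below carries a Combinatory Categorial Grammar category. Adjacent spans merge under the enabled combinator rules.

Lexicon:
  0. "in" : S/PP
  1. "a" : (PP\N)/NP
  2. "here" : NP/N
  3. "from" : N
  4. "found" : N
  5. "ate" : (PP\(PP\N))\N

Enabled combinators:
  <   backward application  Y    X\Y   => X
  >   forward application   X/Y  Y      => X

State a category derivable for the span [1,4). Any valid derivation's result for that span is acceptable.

[0,6] S   >
  [0,1] "in" : S/PP
  [1,6] PP   <
    [1,4] PP\N   >
      [1,2] "a" : (PP\N)/NP
      [2,4] NP   >
        [2,3] "here" : NP/N
        [3,4] "from" : N
    [4,6] PP\(PP\N)   <
      [4,5] "found" : N
      [5,6] "ate" : (PP\(PP\N))\N

PP\N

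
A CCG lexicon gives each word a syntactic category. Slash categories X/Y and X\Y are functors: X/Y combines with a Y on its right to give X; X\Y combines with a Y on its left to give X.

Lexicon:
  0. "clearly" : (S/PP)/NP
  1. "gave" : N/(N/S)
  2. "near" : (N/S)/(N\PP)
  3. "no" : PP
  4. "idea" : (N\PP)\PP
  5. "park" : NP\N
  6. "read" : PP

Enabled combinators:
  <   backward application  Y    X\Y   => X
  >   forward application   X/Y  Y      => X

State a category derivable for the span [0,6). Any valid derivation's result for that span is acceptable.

[0,7] S   >
  [0,6] S/PP   >
    [0,1] "clearly" : (S/PP)/NP
    [1,6] NP   <
      [1,5] N   >
        [1,2] "gave" : N/(N/S)
        [2,5] N/S   >
          [2,3] "near" : (N/S)/(N\PP)
          [3,5] N\PP   <
            [3,4] "no" : PP
            [4,5] "idea" : (N\PP)\PP
      [5,6] "park" : NP\N
  [6,7] "read" : PP

S/PP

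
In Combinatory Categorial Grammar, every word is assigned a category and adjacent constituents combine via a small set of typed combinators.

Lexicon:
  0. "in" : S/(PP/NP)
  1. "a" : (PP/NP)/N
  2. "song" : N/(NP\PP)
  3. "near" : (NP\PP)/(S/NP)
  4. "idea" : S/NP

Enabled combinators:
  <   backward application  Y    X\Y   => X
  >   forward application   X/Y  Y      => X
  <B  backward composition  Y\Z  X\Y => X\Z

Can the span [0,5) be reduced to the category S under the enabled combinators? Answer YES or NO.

YES

[0,5] S   >
  [0,1] "in" : S/(PP/NP)
  [1,5] PP/NP   >
    [1,2] "a" : (PP/NP)/N
    [2,5] N   >
      [2,3] "song" : N/(NP\PP)
      [3,5] NP\PP   >
        [3,4] "near" : (NP\PP)/(S/NP)
        [4,5] "idea" : S/NP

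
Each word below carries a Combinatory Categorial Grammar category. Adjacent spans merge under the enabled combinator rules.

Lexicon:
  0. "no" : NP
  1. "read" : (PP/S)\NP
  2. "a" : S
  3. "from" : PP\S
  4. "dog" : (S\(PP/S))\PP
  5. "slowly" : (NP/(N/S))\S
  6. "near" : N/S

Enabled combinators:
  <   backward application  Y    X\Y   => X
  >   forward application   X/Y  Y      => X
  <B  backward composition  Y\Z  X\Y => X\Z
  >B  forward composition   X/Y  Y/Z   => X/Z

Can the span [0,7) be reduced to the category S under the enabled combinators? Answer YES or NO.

NO

NP (PP/S)\NP S PP\S (S\(PP/S))\PP (NP/(N/S))\S N/S
CKY chart[0,7] = {NP}; S ∉ chart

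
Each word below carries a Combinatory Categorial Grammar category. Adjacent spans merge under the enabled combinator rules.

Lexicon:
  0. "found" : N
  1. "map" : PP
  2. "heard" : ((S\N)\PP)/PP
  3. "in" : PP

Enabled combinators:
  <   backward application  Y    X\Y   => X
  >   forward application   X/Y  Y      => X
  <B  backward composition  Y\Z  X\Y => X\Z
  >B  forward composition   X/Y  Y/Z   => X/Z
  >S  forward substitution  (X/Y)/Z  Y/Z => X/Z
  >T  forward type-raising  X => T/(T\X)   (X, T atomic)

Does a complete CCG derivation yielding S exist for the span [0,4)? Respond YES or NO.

[0,4] S   <
  [0,1] "found" : N
  [1,4] S\N   <
    [1,2] "map" : PP
    [2,4] (S\N)\PP   >
      [2,3] "heard" : ((S\N)\PP)/PP
      [3,4] "in" : PP

YES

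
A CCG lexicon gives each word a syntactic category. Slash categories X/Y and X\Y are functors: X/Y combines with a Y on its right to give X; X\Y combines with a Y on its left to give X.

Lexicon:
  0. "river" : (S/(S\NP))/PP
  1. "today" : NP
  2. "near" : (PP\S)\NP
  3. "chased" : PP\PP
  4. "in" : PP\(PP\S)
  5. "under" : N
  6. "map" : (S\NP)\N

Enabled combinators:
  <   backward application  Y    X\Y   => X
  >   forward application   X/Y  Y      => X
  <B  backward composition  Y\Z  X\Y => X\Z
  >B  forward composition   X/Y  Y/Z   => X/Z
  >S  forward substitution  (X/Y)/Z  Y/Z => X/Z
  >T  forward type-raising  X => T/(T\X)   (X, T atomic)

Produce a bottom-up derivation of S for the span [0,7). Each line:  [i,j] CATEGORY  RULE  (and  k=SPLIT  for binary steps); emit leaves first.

[0,1] (S/(S\NP))/PP  lex  "river"
[1,2] NP  lex  "today"
[2,3] (PP\S)\NP  lex  "near"
[1,3] PP\S  <  k=2
[3,4] PP\PP  lex  "chased"
[1,4] PP\S  <B  k=3
[4,5] PP\(PP\S)  lex  "in"
[1,5] PP  <  k=4
[0,5] S/(S\NP)  >  k=1
[5,6] N  lex  "under"
[6,7] (S\NP)\N  lex  "map"
[5,7] S\NP  <  k=6
[0,7] S  >  k=5

[0,7] S   >
  [0,5] S/(S\NP)   >
    [0,1] "river" : (S/(S\NP))/PP
    [1,5] PP   <
      [1,4] PP\S   <B
        [1,3] PP\S   <
          [1,2] "today" : NP
          [2,3] "near" : (PP\S)\NP
        [3,4] "chased" : PP\PP
      [4,5] "in" : PP\(PP\S)
  [5,7] S\NP   <
    [5,6] "under" : N
    [6,7] "map" : (S\NP)\N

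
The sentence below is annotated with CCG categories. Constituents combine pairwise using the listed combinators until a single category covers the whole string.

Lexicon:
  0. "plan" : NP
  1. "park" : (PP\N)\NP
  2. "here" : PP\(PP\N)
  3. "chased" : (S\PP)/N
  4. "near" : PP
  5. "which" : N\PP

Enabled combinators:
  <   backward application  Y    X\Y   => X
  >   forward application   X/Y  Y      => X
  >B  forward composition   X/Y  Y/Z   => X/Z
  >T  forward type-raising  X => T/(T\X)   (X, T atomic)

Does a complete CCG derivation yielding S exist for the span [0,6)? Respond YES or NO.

YES

[0,6] S   <
  [0,3] PP   <
    [0,2] PP\N   <
      [0,1] "plan" : NP
      [1,2] "park" : (PP\N)\NP
    [2,3] "here" : PP\(PP\N)
  [3,6] S\PP   >
    [3,4] "chased" : (S\PP)/N
    [4,6] N   <
      [4,5] "near" : PP
      [5,6] "which" : N\PP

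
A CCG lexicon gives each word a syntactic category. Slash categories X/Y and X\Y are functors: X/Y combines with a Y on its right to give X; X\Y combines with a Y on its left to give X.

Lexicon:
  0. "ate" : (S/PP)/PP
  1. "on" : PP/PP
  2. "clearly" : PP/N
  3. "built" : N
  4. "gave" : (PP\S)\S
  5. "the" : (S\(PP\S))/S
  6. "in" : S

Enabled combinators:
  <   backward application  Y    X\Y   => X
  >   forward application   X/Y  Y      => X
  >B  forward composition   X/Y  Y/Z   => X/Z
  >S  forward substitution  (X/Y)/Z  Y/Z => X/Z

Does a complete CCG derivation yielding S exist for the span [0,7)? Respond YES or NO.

YES

[0,7] S   <
  [0,5] PP\S   <
    [0,4] S   >
      [0,2] S/PP   >S
        [0,1] "ate" : (S/PP)/PP
        [1,2] "on" : PP/PP
      [2,4] PP   >
        [2,3] "clearly" : PP/N
        [3,4] "built" : N
    [4,5] "gave" : (PP\S)\S
  [5,7] S\(PP\S)   >
    [5,6] "the" : (S\(PP\S))/S
    [6,7] "in" : S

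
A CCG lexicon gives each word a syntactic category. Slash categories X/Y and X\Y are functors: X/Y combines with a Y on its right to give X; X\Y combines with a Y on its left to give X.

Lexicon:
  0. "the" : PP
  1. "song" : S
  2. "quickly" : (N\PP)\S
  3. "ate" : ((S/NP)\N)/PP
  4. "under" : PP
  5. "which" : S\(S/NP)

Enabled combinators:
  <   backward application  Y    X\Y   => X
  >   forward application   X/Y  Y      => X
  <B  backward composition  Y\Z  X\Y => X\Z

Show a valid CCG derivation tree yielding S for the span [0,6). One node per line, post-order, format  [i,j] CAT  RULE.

[0,6] S   <
  [0,3] N   <
    [0,1] "the" : PP
    [1,3] N\PP   <
      [1,2] "song" : S
      [2,3] "quickly" : (N\PP)\S
  [3,6] S\N   <B
    [3,5] (S/NP)\N   >
      [3,4] "ate" : ((S/NP)\N)/PP
      [4,5] "under" : PP
    [5,6] "which" : S\(S/NP)

[0,1] PP  lex  "the"
[1,2] S  lex  "song"
[2,3] (N\PP)\S  lex  "quickly"
[1,3] N\PP  <  k=2
[0,3] N  <  k=1
[3,4] ((S/NP)\N)/PP  lex  "ate"
[4,5] PP  lex  "under"
[3,5] (S/NP)\N  >  k=4
[5,6] S\(S/NP)  lex  "which"
[3,6] S\N  <B  k=5
[0,6] S  <  k=3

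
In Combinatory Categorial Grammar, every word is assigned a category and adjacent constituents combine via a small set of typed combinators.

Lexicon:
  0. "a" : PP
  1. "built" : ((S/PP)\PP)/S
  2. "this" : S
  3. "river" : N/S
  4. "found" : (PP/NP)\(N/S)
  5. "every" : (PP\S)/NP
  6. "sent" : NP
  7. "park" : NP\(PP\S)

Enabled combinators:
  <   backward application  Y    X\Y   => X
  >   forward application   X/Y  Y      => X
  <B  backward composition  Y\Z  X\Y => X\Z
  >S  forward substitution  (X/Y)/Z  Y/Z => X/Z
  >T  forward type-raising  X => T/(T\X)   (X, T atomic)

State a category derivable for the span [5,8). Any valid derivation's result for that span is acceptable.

[0,8] S   >
  [0,3] S/PP   <
    [0,1] "a" : PP
    [1,3] (S/PP)\PP   >
      [1,2] "built" : ((S/PP)\PP)/S
      [2,3] "this" : S
  [3,8] PP   >
    [3,5] PP/NP   <
      [3,4] "river" : N/S
      [4,5] "found" : (PP/NP)\(N/S)
    [5,8] NP   <
      [5,7] PP\S   >
        [5,6] "every" : (PP\S)/NP
        [6,7] "sent" : NP
      [7,8] "park" : NP\(PP\S)

NP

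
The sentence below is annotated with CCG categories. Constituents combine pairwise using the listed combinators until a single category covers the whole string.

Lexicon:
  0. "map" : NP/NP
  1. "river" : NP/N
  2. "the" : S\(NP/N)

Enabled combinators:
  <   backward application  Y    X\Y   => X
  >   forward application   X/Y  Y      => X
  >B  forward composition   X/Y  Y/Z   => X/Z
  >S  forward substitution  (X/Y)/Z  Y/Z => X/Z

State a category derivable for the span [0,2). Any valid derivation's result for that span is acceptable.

NP/N

[0,3] S   <
  [0,2] NP/N   >B
    [0,1] "map" : NP/NP
    [1,2] "river" : NP/N
  [2,3] "the" : S\(NP/N)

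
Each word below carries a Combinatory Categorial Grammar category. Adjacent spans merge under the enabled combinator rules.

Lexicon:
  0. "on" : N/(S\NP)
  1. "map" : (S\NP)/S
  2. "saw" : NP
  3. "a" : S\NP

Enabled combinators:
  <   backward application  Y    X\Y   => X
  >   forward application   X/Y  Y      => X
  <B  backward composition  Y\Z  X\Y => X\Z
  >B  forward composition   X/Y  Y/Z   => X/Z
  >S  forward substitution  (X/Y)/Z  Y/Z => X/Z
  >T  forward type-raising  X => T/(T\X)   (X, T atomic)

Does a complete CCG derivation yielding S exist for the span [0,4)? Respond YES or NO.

N/(S\NP) (S\NP)/S NP S\NP
CKY chart[0,4] = {N, N/(N\N), N/(S\S), NP/(NP\N), PP/(PP\N), S/(S\N)}; S ∉ chart

NO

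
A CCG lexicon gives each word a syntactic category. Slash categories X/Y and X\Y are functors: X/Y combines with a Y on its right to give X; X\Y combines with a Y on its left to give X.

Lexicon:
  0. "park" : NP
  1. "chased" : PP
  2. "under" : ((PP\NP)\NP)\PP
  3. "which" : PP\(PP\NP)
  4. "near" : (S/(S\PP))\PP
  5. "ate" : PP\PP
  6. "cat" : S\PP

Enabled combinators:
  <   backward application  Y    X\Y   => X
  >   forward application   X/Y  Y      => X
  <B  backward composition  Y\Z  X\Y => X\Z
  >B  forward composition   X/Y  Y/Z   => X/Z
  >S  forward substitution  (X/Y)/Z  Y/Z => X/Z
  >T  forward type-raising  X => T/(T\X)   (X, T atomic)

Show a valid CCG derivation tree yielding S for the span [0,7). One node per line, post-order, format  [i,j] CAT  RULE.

[0,1] NP  lex  "park"
[1,2] PP  lex  "chased"
[2,3] ((PP\NP)\NP)\PP  lex  "under"
[1,3] (PP\NP)\NP  <  k=2
[0,3] PP\NP  <  k=1
[3,4] PP\(PP\NP)  lex  "which"
[0,4] PP  <  k=3
[4,5] (S/(S\PP))\PP  lex  "near"
[0,5] S/(S\PP)  <  k=4
[5,6] PP\PP  lex  "ate"
[6,7] S\PP  lex  "cat"
[5,7] S\PP  <B  k=6
[0,7] S  >  k=5

[0,7] S   >
  [0,5] S/(S\PP)   <
    [0,4] PP   <
      [0,3] PP\NP   <
        [0,1] "park" : NP
        [1,3] (PP\NP)\NP   <
          [1,2] "chased" : PP
          [2,3] "under" : ((PP\NP)\NP)\PP
      [3,4] "which" : PP\(PP\NP)
    [4,5] "near" : (S/(S\PP))\PP
  [5,7] S\PP   <B
    [5,6] "ate" : PP\PP
    [6,7] "cat" : S\PP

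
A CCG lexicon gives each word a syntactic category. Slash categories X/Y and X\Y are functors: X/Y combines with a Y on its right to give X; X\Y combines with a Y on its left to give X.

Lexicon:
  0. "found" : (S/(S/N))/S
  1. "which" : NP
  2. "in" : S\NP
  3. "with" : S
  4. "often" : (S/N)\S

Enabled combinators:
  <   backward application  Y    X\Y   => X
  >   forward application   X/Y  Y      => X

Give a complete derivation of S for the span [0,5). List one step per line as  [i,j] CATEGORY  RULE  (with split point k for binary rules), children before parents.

[0,1] (S/(S/N))/S  lex  "found"
[1,2] NP  lex  "which"
[2,3] S\NP  lex  "in"
[1,3] S  <  k=2
[0,3] S/(S/N)  >  k=1
[3,4] S  lex  "with"
[4,5] (S/N)\S  lex  "often"
[3,5] S/N  <  k=4
[0,5] S  >  k=3

[0,5] S   >
  [0,3] S/(S/N)   >
    [0,1] "found" : (S/(S/N))/S
    [1,3] S   <
      [1,2] "which" : NP
      [2,3] "in" : S\NP
  [3,5] S/N   <
    [3,4] "with" : S
    [4,5] "often" : (S/N)\S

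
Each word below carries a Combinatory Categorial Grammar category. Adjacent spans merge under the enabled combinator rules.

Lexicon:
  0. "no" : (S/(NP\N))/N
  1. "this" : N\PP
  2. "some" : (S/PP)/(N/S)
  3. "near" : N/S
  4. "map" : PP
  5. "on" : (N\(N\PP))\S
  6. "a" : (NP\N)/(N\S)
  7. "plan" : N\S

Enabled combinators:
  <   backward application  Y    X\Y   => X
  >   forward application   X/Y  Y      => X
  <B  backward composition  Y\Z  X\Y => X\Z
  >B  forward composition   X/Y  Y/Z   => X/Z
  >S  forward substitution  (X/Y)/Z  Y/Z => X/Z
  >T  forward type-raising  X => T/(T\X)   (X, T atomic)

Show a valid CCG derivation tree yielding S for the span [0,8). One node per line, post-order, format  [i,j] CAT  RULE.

[0,1] (S/(NP\N))/N  lex  "no"
[1,2] N\PP  lex  "this"
[2,3] (S/PP)/(N/S)  lex  "some"
[3,4] N/S  lex  "near"
[2,4] S/PP  >  k=3
[4,5] PP  lex  "map"
[2,5] S  >  k=4
[5,6] (N\(N\PP))\S  lex  "on"
[2,6] N\(N\PP)  <  k=5
[1,6] N  <  k=2
[0,6] S/(NP\N)  >  k=1
[6,7] (NP\N)/(N\S)  lex  "a"
[7,8] N\S  lex  "plan"
[6,8] NP\N  >  k=7
[0,8] S  >  k=6

[0,8] S   >
  [0,6] S/(NP\N)   >
    [0,1] "no" : (S/(NP\N))/N
    [1,6] N   <
      [1,2] "this" : N\PP
      [2,6] N\(N\PP)   <
        [2,5] S   >
          [2,4] S/PP   >
            [2,3] "some" : (S/PP)/(N/S)
            [3,4] "near" : N/S
          [4,5] "map" : PP
        [5,6] "on" : (N\(N\PP))\S
  [6,8] NP\N   >
    [6,7] "a" : (NP\N)/(N\S)
    [7,8] "plan" : N\S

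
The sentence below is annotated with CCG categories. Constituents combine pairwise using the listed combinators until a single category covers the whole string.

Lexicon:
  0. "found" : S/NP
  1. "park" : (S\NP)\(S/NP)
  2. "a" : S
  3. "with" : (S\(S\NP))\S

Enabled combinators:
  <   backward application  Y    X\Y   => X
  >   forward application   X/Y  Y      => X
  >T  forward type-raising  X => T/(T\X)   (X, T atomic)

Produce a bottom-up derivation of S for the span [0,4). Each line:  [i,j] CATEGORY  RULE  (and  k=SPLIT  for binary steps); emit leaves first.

[0,1] S/NP  lex  "found"
[1,2] (S\NP)\(S/NP)  lex  "park"
[0,2] S\NP  <  k=1
[2,3] S  lex  "a"
[3,4] (S\(S\NP))\S  lex  "with"
[2,4] S\(S\NP)  <  k=3
[0,4] S  <  k=2

[0,4] S   <
  [0,2] S\NP   <
    [0,1] "found" : S/NP
    [1,2] "park" : (S\NP)\(S/NP)
  [2,4] S\(S\NP)   <
    [2,3] "a" : S
    [3,4] "with" : (S\(S\NP))\S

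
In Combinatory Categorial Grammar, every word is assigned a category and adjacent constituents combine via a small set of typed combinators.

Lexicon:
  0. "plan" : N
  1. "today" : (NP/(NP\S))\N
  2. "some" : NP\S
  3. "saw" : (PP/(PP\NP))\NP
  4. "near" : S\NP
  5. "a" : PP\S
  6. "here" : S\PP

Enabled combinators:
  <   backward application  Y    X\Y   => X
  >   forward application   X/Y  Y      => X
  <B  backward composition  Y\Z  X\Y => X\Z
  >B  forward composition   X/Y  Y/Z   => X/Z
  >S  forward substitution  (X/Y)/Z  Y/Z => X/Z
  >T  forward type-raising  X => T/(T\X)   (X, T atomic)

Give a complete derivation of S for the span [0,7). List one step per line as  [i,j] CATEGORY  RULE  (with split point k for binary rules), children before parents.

[0,1] N  lex  "plan"
[1,2] (NP/(NP\S))\N  lex  "today"
[0,2] NP/(NP\S)  <  k=1
[2,3] NP\S  lex  "some"
[0,3] NP  >  k=2
[3,4] (PP/(PP\NP))\NP  lex  "saw"
[0,4] PP/(PP\NP)  <  k=3
[4,5] S\NP  lex  "near"
[5,6] PP\S  lex  "a"
[4,6] PP\NP  <B  k=5
[0,6] PP  >  k=4
[6,7] S\PP  lex  "here"
[0,7] S  <  k=6

[0,7] S   <
  [0,6] PP   >
    [0,4] PP/(PP\NP)   <
      [0,3] NP   >
        [0,2] NP/(NP\S)   <
          [0,1] "plan" : N
          [1,2] "today" : (NP/(NP\S))\N
        [2,3] "some" : NP\S
      [3,4] "saw" : (PP/(PP\NP))\NP
    [4,6] PP\NP   <B
      [4,5] "near" : S\NP
      [5,6] "a" : PP\S
  [6,7] "here" : S\PP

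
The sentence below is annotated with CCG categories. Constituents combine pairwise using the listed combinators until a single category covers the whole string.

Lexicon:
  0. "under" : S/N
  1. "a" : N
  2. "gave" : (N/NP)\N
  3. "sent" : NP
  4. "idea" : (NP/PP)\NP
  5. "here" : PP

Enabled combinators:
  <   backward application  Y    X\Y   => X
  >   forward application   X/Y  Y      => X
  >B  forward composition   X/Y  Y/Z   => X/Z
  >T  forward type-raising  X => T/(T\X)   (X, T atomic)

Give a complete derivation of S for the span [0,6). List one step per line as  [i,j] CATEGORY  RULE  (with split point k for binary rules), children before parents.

[0,6] S   >
  [0,1] "under" : S/N
  [1,6] N   >
    [1,3] N/NP   <
      [1,2] "a" : N
      [2,3] "gave" : (N/NP)\N
    [3,6] NP   >
      [3,5] NP/PP   <
        [3,4] "sent" : NP
        [4,5] "idea" : (NP/PP)\NP
      [5,6] "here" : PP

[0,1] S/N  lex  "under"
[1,2] N  lex  "a"
[2,3] (N/NP)\N  lex  "gave"
[1,3] N/NP  <  k=2
[3,4] NP  lex  "sent"
[4,5] (NP/PP)\NP  lex  "idea"
[3,5] NP/PP  <  k=4
[5,6] PP  lex  "here"
[3,6] NP  >  k=5
[1,6] N  >  k=3
[0,6] S  >  k=1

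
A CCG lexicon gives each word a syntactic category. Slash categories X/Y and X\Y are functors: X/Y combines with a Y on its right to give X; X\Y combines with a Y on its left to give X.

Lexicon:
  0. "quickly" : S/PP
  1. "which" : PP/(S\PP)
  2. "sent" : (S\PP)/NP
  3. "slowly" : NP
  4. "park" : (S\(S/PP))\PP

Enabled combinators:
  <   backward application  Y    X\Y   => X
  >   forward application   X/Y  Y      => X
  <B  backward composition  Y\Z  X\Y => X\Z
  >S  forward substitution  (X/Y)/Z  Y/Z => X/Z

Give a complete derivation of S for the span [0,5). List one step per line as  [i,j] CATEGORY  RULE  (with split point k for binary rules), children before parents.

[0,1] S/PP  lex  "quickly"
[1,2] PP/(S\PP)  lex  "which"
[2,3] (S\PP)/NP  lex  "sent"
[3,4] NP  lex  "slowly"
[2,4] S\PP  >  k=3
[1,4] PP  >  k=2
[4,5] (S\(S/PP))\PP  lex  "park"
[1,5] S\(S/PP)  <  k=4
[0,5] S  <  k=1

[0,5] S   <
  [0,1] "quickly" : S/PP
  [1,5] S\(S/PP)   <
    [1,4] PP   >
      [1,2] "which" : PP/(S\PP)
      [2,4] S\PP   >
        [2,3] "sent" : (S\PP)/NP
        [3,4] "slowly" : NP
    [4,5] "park" : (S\(S/PP))\PP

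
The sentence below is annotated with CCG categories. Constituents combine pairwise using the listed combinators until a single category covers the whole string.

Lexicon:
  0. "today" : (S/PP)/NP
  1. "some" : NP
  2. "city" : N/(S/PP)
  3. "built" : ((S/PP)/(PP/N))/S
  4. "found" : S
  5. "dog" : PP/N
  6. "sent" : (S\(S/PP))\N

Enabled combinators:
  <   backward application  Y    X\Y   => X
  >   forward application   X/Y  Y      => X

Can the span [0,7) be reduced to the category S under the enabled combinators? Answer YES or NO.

[0,7] S   <
  [0,2] S/PP   >
    [0,1] "today" : (S/PP)/NP
    [1,2] "some" : NP
  [2,7] S\(S/PP)   <
    [2,6] N   >
      [2,3] "city" : N/(S/PP)
      [3,6] S/PP   >
        [3,5] (S/PP)/(PP/N)   >
          [3,4] "built" : ((S/PP)/(PP/N))/S
          [4,5] "found" : S
        [5,6] "dog" : PP/N
    [6,7] "sent" : (S\(S/PP))\N

YES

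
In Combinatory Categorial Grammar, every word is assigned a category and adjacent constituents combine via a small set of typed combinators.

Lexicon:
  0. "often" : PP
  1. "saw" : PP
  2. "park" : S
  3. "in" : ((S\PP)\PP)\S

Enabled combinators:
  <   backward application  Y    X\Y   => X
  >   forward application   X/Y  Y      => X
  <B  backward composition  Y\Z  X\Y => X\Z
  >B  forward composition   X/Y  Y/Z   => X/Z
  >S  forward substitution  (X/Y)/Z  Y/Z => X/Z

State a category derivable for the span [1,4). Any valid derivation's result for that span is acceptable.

S\PP

[0,4] S   <
  [0,1] "often" : PP
  [1,4] S\PP   <
    [1,2] "saw" : PP
    [2,4] (S\PP)\PP   <
      [2,3] "park" : S
      [3,4] "in" : ((S\PP)\PP)\S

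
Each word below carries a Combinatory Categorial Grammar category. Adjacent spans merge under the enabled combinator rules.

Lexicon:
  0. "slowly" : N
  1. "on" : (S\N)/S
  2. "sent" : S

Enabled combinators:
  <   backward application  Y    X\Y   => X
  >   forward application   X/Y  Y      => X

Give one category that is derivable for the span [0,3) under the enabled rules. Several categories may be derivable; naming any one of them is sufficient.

[0,3] S   <
  [0,1] "slowly" : N
  [1,3] S\N   >
    [1,2] "on" : (S\N)/S
    [2,3] "sent" : S

S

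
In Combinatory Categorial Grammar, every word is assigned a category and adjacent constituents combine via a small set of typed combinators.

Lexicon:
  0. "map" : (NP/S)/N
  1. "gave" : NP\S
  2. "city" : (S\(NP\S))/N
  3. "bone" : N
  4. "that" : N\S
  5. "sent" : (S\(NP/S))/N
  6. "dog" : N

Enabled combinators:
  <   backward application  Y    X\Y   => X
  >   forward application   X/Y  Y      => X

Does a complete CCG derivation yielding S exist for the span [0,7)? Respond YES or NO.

YES

[0,7] S   <
  [0,5] NP/S   >
    [0,1] "map" : (NP/S)/N
    [1,5] N   <
      [1,4] S   <
        [1,2] "gave" : NP\S
        [2,4] S\(NP\S)   >
          [2,3] "city" : (S\(NP\S))/N
          [3,4] "bone" : N
      [4,5] "that" : N\S
  [5,7] S\(NP/S)   >
    [5,6] "sent" : (S\(NP/S))/N
    [6,7] "dog" : N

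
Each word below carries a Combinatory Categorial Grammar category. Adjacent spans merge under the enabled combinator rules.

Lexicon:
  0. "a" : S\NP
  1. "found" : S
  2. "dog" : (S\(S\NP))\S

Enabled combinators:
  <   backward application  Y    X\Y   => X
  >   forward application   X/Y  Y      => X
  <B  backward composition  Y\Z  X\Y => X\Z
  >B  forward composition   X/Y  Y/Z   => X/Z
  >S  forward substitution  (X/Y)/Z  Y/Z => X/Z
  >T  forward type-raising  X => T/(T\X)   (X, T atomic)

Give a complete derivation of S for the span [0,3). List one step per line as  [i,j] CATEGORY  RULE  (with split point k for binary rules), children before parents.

[0,1] S\NP  lex  "a"
[1,2] S  lex  "found"
[2,3] (S\(S\NP))\S  lex  "dog"
[1,3] S\(S\NP)  <  k=2
[0,3] S  <  k=1

[0,3] S   <
  [0,1] "a" : S\NP
  [1,3] S\(S\NP)   <
    [1,2] "found" : S
    [2,3] "dog" : (S\(S\NP))\S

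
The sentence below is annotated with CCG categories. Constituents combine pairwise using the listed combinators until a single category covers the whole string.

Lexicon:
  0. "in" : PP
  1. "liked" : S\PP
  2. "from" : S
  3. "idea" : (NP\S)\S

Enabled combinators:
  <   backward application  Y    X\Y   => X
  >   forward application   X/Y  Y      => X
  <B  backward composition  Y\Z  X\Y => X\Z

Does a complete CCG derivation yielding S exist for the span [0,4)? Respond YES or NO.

NO

PP S\PP S (NP\S)\S
CKY chart[0,4] = {NP}; S ∉ chart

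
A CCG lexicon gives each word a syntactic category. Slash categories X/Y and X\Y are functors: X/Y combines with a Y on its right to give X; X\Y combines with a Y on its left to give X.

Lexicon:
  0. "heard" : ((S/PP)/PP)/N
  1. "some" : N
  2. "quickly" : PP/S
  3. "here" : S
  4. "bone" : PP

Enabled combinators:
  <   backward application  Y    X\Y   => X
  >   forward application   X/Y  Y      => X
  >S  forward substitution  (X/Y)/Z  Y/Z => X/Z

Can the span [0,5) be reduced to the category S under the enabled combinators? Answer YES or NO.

YES

[0,5] S   >
  [0,4] S/PP   >
    [0,2] (S/PP)/PP   >
      [0,1] "heard" : ((S/PP)/PP)/N
      [1,2] "some" : N
    [2,4] PP   >
      [2,3] "quickly" : PP/S
      [3,4] "here" : S
  [4,5] "bone" : PP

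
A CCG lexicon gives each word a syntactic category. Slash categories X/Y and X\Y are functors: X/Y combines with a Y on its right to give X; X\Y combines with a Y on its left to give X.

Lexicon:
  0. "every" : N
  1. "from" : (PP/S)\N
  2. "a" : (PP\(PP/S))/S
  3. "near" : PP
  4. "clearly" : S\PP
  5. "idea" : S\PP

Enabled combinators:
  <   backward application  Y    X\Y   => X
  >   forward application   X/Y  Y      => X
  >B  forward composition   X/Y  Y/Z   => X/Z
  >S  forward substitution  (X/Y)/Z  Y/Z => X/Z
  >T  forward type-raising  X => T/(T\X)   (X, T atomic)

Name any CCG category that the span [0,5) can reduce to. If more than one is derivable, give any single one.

PP

[0,6] S   <
  [0,5] PP   <
    [0,2] PP/S   <
      [0,1] "every" : N
      [1,2] "from" : (PP/S)\N
    [2,5] PP\(PP/S)   >
      [2,3] "a" : (PP\(PP/S))/S
      [3,5] S   >
        [3,4] S/(S\PP)   >T
          [3,4] "near" : PP
        [4,5] "clearly" : S\PP
  [5,6] "idea" : S\PP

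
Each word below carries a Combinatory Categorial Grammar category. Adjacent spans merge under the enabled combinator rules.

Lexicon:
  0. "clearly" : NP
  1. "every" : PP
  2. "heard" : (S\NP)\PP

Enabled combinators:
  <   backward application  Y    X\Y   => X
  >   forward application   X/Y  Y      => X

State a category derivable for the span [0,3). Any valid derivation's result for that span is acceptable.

S

[0,3] S   <
  [0,1] "clearly" : NP
  [1,3] S\NP   <
    [1,2] "every" : PP
    [2,3] "heard" : (S\NP)\PP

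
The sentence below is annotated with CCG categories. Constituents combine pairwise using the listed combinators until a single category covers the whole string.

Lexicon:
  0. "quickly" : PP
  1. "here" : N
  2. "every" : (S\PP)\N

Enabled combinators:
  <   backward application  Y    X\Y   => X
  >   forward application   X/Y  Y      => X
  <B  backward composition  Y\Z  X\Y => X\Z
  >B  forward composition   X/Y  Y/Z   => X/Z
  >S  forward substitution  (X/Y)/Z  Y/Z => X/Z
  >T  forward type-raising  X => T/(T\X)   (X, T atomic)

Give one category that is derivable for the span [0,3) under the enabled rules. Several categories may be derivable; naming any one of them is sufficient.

S

[0,3] S   <
  [0,1] "quickly" : PP
  [1,3] S\PP   <
    [1,2] "here" : N
    [2,3] "every" : (S\PP)\N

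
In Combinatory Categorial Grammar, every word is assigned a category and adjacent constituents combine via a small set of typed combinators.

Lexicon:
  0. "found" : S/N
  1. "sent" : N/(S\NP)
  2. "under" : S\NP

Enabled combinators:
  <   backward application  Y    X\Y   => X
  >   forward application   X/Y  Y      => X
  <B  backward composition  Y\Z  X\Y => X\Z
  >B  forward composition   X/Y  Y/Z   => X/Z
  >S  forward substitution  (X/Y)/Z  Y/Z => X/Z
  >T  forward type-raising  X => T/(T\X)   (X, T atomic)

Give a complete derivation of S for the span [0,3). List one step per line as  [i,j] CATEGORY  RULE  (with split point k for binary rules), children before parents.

[0,3] S   >
  [0,1] "found" : S/N
  [1,3] N   >
    [1,2] "sent" : N/(S\NP)
    [2,3] "under" : S\NP

[0,1] S/N  lex  "found"
[1,2] N/(S\NP)  lex  "sent"
[2,3] S\NP  lex  "under"
[1,3] N  >  k=2
[0,3] S  >  k=1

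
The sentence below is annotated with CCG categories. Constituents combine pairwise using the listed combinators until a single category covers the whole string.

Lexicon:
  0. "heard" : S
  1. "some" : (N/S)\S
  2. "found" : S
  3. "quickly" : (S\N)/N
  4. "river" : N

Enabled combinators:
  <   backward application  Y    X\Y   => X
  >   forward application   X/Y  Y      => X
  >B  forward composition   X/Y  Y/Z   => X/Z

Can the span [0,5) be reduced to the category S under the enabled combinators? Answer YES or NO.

[0,5] S   <
  [0,3] N   >
    [0,2] N/S   <
      [0,1] "heard" : S
      [1,2] "some" : (N/S)\S
    [2,3] "found" : S
  [3,5] S\N   >
    [3,4] "quickly" : (S\N)/N
    [4,5] "river" : N

YES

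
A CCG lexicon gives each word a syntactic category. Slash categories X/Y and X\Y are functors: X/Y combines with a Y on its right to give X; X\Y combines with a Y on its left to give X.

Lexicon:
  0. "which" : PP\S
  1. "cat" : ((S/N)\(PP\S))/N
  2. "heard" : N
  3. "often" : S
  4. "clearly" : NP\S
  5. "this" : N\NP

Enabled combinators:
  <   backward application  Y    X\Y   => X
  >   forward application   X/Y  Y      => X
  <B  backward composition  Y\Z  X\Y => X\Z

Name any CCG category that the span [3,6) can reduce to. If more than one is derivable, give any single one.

[0,6] S   >
  [0,3] S/N   <
    [0,1] "which" : PP\S
    [1,3] (S/N)\(PP\S)   >
      [1,2] "cat" : ((S/N)\(PP\S))/N
      [2,3] "heard" : N
  [3,6] N   <
    [3,5] NP   <
      [3,4] "often" : S
      [4,5] "clearly" : NP\S
    [5,6] "this" : N\NP

N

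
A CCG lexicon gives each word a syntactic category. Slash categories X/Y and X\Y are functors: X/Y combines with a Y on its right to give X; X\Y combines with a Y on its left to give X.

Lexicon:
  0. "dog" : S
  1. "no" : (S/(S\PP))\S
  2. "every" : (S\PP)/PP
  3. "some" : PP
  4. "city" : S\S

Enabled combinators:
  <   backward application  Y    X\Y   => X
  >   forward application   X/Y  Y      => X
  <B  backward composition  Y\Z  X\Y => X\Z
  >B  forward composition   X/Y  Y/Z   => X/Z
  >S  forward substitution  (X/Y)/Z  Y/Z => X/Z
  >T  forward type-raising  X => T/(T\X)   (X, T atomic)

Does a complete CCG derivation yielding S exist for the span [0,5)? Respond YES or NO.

YES

[0,5] S   >
  [0,2] S/(S\PP)   <
    [0,1] "dog" : S
    [1,2] "no" : (S/(S\PP))\S
  [2,5] S\PP   <B
    [2,4] S\PP   >
      [2,3] "every" : (S\PP)/PP
      [3,4] "some" : PP
    [4,5] "city" : S\S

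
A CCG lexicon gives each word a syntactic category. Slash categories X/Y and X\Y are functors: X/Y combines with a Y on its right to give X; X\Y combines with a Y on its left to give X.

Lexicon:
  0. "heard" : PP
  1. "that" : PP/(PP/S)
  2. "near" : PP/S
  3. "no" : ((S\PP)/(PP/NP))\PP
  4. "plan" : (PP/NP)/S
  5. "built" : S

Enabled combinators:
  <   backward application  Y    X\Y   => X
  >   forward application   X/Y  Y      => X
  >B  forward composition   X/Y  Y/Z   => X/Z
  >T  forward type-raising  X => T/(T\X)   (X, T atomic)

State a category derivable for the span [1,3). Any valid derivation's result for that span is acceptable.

[0,6] S   >
  [0,1] S/(S\PP)   >T
    [0,1] "heard" : PP
  [1,6] S\PP   >
    [1,4] (S\PP)/(PP/NP)   <
      [1,3] PP   >
        [1,2] "that" : PP/(PP/S)
        [2,3] "near" : PP/S
      [3,4] "no" : ((S\PP)/(PP/NP))\PP
    [4,6] PP/NP   >
      [4,5] "plan" : (PP/NP)/S
      [5,6] "built" : S

PP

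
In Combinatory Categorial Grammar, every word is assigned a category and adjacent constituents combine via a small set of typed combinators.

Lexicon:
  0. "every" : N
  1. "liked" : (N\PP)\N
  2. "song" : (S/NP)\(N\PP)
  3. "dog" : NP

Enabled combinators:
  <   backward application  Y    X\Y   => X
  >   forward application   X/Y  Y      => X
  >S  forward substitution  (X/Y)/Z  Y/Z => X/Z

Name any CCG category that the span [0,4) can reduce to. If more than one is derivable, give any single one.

[0,4] S   >
  [0,3] S/NP   <
    [0,2] N\PP   <
      [0,1] "every" : N
      [1,2] "liked" : (N\PP)\N
    [2,3] "song" : (S/NP)\(N\PP)
  [3,4] "dog" : NP

S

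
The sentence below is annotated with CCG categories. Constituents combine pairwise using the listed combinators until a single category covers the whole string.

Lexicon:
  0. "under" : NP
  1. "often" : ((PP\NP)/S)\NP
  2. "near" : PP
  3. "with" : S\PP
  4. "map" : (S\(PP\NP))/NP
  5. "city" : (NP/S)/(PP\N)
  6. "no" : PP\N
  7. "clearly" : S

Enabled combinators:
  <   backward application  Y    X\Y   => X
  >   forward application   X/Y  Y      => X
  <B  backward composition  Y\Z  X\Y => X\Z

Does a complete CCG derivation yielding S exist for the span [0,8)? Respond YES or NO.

[0,8] S   <
  [0,4] PP\NP   >
    [0,2] (PP\NP)/S   <
      [0,1] "under" : NP
      [1,2] "often" : ((PP\NP)/S)\NP
    [2,4] S   <
      [2,3] "near" : PP
      [3,4] "with" : S\PP
  [4,8] S\(PP\NP)   >
    [4,5] "map" : (S\(PP\NP))/NP
    [5,8] NP   >
      [5,7] NP/S   >
        [5,6] "city" : (NP/S)/(PP\N)
        [6,7] "no" : PP\N
      [7,8] "clearly" : S

YES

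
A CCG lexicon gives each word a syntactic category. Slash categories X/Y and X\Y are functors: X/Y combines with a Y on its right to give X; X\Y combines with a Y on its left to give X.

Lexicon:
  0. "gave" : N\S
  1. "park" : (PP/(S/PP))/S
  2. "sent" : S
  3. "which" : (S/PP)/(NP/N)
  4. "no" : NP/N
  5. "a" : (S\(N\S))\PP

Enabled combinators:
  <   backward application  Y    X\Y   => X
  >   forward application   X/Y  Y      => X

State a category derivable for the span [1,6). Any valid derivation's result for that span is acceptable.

S\(N\S)

[0,6] S   <
  [0,1] "gave" : N\S
  [1,6] S\(N\S)   <
    [1,5] PP   >
      [1,3] PP/(S/PP)   >
        [1,2] "park" : (PP/(S/PP))/S
        [2,3] "sent" : S
      [3,5] S/PP   >
        [3,4] "which" : (S/PP)/(NP/N)
        [4,5] "no" : NP/N
    [5,6] "a" : (S\(N\S))\PP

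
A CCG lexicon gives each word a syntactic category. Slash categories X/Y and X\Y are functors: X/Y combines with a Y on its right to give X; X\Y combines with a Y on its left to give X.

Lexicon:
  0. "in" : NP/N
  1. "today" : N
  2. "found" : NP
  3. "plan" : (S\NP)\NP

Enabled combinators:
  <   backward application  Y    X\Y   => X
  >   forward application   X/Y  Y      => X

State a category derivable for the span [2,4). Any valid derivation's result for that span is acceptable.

S\NP

[0,4] S   <
  [0,2] NP   >
    [0,1] "in" : NP/N
    [1,2] "today" : N
  [2,4] S\NP   <
    [2,3] "found" : NP
    [3,4] "plan" : (S\NP)\NP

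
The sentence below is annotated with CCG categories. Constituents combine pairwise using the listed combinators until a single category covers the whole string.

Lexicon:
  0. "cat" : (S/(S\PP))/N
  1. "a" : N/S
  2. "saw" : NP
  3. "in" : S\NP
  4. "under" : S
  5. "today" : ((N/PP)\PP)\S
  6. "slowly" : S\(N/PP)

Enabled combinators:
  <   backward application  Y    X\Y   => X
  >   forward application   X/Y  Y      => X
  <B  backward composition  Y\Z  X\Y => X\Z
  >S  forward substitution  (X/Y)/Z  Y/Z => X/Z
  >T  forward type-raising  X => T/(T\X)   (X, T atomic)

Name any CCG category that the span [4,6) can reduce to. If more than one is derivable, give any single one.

[0,7] S   >
  [0,4] S/(S\PP)   >
    [0,1] "cat" : (S/(S\PP))/N
    [1,4] N   >
      [1,2] "a" : N/S
      [2,4] S   >
        [2,3] S/(S\NP)   >T
          [2,3] "saw" : NP
        [3,4] "in" : S\NP
  [4,7] S\PP   <B
    [4,6] (N/PP)\PP   <
      [4,5] "under" : S
      [5,6] "today" : ((N/PP)\PP)\S
    [6,7] "slowly" : S\(N/PP)

(N/PP)\PP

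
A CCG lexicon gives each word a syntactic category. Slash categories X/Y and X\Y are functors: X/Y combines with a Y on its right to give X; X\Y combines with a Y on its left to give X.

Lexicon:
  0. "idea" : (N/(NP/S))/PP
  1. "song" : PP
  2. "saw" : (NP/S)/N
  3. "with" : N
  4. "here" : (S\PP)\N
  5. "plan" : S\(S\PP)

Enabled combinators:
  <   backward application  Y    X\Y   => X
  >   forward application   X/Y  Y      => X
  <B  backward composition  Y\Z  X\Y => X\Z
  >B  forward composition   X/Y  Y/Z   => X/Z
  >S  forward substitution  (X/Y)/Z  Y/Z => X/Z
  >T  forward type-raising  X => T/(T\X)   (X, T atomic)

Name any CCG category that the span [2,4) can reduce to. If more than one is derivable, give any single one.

NP/S

[0,6] S   <
  [0,5] S\PP   <
    [0,4] N   >
      [0,2] N/(NP/S)   >
        [0,1] "idea" : (N/(NP/S))/PP
        [1,2] "song" : PP
      [2,4] NP/S   >
        [2,3] "saw" : (NP/S)/N
        [3,4] "with" : N
    [4,5] "here" : (S\PP)\N
  [5,6] "plan" : S\(S\PP)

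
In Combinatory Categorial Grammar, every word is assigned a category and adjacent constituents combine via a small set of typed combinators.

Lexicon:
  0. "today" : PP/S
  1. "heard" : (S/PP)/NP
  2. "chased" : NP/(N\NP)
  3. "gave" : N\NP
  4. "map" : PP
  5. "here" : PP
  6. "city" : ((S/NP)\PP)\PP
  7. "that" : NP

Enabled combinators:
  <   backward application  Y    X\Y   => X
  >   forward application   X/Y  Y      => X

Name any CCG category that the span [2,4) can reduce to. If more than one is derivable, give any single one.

NP

[0,8] S   >
  [0,7] S/NP   <
    [0,5] PP   >
      [0,1] "today" : PP/S
      [1,5] S   >
        [1,4] S/PP   >
          [1,2] "heard" : (S/PP)/NP
          [2,4] NP   >
            [2,3] "chased" : NP/(N\NP)
            [3,4] "gave" : N\NP
        [4,5] "map" : PP
    [5,7] (S/NP)\PP   <
      [5,6] "here" : PP
      [6,7] "city" : ((S/NP)\PP)\PP
  [7,8] "that" : NP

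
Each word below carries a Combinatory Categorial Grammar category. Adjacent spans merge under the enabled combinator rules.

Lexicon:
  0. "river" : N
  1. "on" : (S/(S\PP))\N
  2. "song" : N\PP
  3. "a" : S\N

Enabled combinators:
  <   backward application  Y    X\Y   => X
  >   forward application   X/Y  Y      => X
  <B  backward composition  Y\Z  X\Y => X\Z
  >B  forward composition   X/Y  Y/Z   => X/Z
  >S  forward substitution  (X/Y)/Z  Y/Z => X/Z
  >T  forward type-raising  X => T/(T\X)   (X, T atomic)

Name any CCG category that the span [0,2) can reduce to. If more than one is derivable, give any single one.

S/(S\PP)

[0,4] S   >
  [0,2] S/(S\PP)   <
    [0,1] "river" : N
    [1,2] "on" : (S/(S\PP))\N
  [2,4] S\PP   <B
    [2,3] "song" : N\PP
    [3,4] "a" : S\N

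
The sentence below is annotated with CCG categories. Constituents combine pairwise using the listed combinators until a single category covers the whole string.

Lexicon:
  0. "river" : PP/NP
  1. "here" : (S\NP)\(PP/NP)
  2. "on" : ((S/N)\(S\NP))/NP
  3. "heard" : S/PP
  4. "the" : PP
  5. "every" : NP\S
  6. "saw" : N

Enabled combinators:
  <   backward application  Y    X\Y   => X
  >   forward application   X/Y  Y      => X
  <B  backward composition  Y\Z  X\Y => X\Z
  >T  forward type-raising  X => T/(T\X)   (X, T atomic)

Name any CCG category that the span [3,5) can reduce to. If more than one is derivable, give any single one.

[0,7] S   >
  [0,6] S/N   <
    [0,2] S\NP   <
      [0,1] "river" : PP/NP
      [1,2] "here" : (S\NP)\(PP/NP)
    [2,6] (S/N)\(S\NP)   >
      [2,3] "on" : ((S/N)\(S\NP))/NP
      [3,6] NP   <
        [3,5] S   >
          [3,4] "heard" : S/PP
          [4,5] "the" : PP
        [5,6] "every" : NP\S
  [6,7] "saw" : N

S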